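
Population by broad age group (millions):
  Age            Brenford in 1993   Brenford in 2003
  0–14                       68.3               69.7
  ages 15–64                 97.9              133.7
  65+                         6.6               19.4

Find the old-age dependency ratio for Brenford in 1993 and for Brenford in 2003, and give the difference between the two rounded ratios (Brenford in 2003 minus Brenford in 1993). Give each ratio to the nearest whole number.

Brenford in 1993: 7
Brenford in 2003: 15
Difference: +8

Brenford in 1993: 6.6 / 97.9 × 100 = 7
Brenford in 2003: 19.4 / 133.7 × 100 = 15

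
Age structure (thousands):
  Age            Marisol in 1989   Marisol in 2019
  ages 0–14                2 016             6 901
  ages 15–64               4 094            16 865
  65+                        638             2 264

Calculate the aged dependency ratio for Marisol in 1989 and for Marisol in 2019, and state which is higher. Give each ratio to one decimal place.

Marisol in 1989: 15.6
Marisol in 2019: 13.4
Higher: Marisol in 1989

Marisol in 1989: 638 / 4 094 × 100 = 15.6
Marisol in 2019: 2 264 / 16 865 × 100 = 13.4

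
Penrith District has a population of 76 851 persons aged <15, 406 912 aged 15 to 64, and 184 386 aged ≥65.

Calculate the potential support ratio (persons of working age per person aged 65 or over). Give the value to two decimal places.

Potential support ratio = 406 912 / 184 386 = 2.21

Potential support ratio: 2.21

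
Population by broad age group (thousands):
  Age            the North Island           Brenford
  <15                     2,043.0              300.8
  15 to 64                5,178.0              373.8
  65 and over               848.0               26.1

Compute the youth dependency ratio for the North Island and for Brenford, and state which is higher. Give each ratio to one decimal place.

the North Island: 39.5
Brenford: 80.5
Higher: Brenford

the North Island: 2,043.0 / 5,178.0 × 100 = 39.5
Brenford: 300.8 / 373.8 × 100 = 80.5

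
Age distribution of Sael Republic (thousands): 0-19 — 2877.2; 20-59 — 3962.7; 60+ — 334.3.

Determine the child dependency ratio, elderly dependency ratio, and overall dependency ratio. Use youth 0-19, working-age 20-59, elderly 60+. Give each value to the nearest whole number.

Youth dependency ratio = 2877.2 / 3962.7 × 100 = 73
Old-age dependency ratio = 334.3 / 3962.7 × 100 = 8
Total dependency ratio = (2877.2 + 334.3) / 3962.7 × 100 = 3211.5 / 3962.7 × 100 = 81

Youth dependency ratio: 73
Old-age dependency ratio: 8
Total dependency ratio: 81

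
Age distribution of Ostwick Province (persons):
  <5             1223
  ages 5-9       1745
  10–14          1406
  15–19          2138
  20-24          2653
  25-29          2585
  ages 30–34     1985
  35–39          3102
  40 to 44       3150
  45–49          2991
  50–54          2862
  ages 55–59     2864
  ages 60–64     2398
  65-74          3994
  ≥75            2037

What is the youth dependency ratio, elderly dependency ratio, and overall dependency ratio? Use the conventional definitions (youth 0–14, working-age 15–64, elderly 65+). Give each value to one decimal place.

0–14: 1223 + 1745 + 1406 = 4374
15–64: 2138 + 2653 + 2585 + 1985 + 3102 + 3150 + 2991 + 2862 + 2864 + 2398 = 26728
65+: 3994 + 2037 = 6031
Youth dependency ratio = 4374 / 26728 × 100 = 16.4
Old-age dependency ratio = 6031 / 26728 × 100 = 22.6
Total dependency ratio = (4374 + 6031) / 26728 × 100 = 10405 / 26728 × 100 = 38.9

Youth dependency ratio: 16.4
Old-age dependency ratio: 22.6
Total dependency ratio: 38.9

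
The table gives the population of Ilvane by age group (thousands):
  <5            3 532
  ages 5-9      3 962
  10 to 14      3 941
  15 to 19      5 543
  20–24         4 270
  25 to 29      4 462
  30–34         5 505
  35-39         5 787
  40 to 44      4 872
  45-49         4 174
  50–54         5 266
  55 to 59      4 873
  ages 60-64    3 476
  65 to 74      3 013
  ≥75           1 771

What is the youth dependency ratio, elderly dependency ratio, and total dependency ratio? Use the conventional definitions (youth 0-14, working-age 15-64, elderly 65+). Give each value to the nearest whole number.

Youth dependency ratio: 24
Old-age dependency ratio: 10
Total dependency ratio: 34

0–14: 3 532 + 3 962 + 3 941 = 11 435
15–64: 5 543 + 4 270 + 4 462 + 5 505 + 5 787 + 4 872 + 4 174 + 5 266 + 4 873 + 3 476 = 48 228
65+: 3 013 + 1 771 = 4 784
Youth dependency ratio = 11 435 / 48 228 × 100 = 24
Old-age dependency ratio = 4 784 / 48 228 × 100 = 10
Total dependency ratio = (11 435 + 4 784) / 48 228 × 100 = 16 219 / 48 228 × 100 = 34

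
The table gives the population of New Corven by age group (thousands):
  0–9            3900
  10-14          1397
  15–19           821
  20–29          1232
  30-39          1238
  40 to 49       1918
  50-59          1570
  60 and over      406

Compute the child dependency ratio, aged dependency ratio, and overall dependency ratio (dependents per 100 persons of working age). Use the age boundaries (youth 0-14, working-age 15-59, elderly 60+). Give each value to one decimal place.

Youth dependency ratio: 78.1
Old-age dependency ratio: 6.0
Total dependency ratio: 84.1

0–14: 3900 + 1397 = 5297
15–59: 821 + 1232 + 1238 + 1918 + 1570 = 6779
60+: 406
Youth dependency ratio = 5297 / 6779 × 100 = 78.1
Old-age dependency ratio = 406 / 6779 × 100 = 6.0
Total dependency ratio = (5297 + 406) / 6779 × 100 = 5703 / 6779 × 100 = 84.1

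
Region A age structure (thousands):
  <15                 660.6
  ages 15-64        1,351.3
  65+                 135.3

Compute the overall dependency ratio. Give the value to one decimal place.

Total dependency ratio = (660.6 + 135.3) / 1,351.3 × 100 = 795.9 / 1,351.3 × 100 = 58.9

Total dependency ratio: 58.9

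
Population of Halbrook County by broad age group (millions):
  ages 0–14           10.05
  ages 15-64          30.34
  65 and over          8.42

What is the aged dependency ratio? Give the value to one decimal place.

Old-age dependency ratio = 8.42 / 30.34 × 100 = 27.8

Old-age dependency ratio: 27.8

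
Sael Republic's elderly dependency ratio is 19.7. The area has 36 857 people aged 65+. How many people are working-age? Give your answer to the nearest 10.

Old-age dependency ratio = elderly / working-age × 100
19.7 = 36 857 / W × 100
⇒ 187 090

Working-age: 187 090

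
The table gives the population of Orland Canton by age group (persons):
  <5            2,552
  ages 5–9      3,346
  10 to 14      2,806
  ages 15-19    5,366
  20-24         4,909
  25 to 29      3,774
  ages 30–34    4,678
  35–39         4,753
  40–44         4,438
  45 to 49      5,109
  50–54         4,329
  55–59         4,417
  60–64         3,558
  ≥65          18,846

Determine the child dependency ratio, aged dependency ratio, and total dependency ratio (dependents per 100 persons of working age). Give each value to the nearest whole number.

Youth dependency ratio: 19
Old-age dependency ratio: 42
Total dependency ratio: 61

0–14: 2,552 + 3,346 + 2,806 = 8,704
15–64: 5,366 + 4,909 + 3,774 + 4,678 + 4,753 + 4,438 + 5,109 + 4,329 + 4,417 + 3,558 = 45,331
65+: 18,846
Youth dependency ratio = 8,704 / 45,331 × 100 = 19
Old-age dependency ratio = 18,846 / 45,331 × 100 = 42
Total dependency ratio = (8,704 + 18,846) / 45,331 × 100 = 27,550 / 45,331 × 100 = 61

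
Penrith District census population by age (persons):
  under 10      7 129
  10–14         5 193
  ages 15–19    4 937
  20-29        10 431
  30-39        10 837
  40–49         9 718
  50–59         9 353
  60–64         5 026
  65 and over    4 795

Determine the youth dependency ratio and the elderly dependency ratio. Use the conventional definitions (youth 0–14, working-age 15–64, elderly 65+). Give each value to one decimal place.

Youth dependency ratio: 24.5
Old-age dependency ratio: 9.5

0–14: 7 129 + 5 193 = 12 322
15–64: 4 937 + 10 431 + 10 837 + 9 718 + 9 353 + 5 026 = 50 302
65+: 4 795
Youth dependency ratio = 12 322 / 50 302 × 100 = 24.5
Old-age dependency ratio = 4 795 / 50 302 × 100 = 9.5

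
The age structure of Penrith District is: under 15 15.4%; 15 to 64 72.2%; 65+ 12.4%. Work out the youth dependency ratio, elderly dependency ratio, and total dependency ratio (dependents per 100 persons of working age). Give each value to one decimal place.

Youth dependency ratio: 21.3
Old-age dependency ratio: 17.2
Total dependency ratio: 38.5

Youth dependency ratio = 15.4 / 72.2 × 100 = 21.3
Old-age dependency ratio = 12.4 / 72.2 × 100 = 17.2
Total dependency ratio = (15.4 + 12.4) / 72.2 × 100 = 27.8 / 72.2 × 100 = 38.5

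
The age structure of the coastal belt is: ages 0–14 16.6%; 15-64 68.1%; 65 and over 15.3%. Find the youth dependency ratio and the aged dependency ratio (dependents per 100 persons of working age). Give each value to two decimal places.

Youth dependency ratio = 16.6 / 68.1 × 100 = 24.38
Old-age dependency ratio = 15.3 / 68.1 × 100 = 22.47

Youth dependency ratio: 24.38
Old-age dependency ratio: 22.47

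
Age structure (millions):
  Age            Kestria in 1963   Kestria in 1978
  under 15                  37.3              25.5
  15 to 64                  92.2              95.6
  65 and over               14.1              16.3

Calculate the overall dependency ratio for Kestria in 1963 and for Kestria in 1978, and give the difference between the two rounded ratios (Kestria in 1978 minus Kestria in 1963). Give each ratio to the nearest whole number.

Kestria in 1963: (37.3 + 14.1) / 92.2 × 100 = 51.4 / 92.2 × 100 = 56
Kestria in 1978: (25.5 + 16.3) / 95.6 × 100 = 41.8 / 95.6 × 100 = 44

Kestria in 1963: 56
Kestria in 1978: 44
Difference: -12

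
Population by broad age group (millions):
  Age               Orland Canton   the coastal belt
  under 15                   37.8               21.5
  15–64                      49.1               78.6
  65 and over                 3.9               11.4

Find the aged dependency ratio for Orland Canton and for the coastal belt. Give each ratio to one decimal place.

Orland Canton: 3.9 / 49.1 × 100 = 7.9
the coastal belt: 11.4 / 78.6 × 100 = 14.5

Orland Canton: 7.9
the coastal belt: 14.5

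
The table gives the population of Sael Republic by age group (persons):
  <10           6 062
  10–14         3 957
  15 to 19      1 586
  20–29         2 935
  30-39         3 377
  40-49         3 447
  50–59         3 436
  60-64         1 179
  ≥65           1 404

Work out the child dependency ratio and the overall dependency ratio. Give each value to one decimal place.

0–14: 6 062 + 3 957 = 10 019
15–64: 1 586 + 2 935 + 3 377 + 3 447 + 3 436 + 1 179 = 15 960
65+: 1 404
Youth dependency ratio = 10 019 / 15 960 × 100 = 62.8
Total dependency ratio = (10 019 + 1 404) / 15 960 × 100 = 11 423 / 15 960 × 100 = 71.6

Youth dependency ratio: 62.8
Total dependency ratio: 71.6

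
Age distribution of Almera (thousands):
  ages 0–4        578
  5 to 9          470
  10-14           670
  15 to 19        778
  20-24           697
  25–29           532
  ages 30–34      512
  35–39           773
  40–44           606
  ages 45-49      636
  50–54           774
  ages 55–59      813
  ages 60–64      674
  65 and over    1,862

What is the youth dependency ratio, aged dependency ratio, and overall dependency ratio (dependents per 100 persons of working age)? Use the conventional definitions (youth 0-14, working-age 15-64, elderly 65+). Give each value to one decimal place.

0–14: 578 + 470 + 670 = 1,718
15–64: 778 + 697 + 532 + 512 + 773 + 606 + 636 + 774 + 813 + 674 = 6,795
65+: 1,862
Youth dependency ratio = 1,718 / 6,795 × 100 = 25.3
Old-age dependency ratio = 1,862 / 6,795 × 100 = 27.4
Total dependency ratio = (1,718 + 1,862) / 6,795 × 100 = 3,580 / 6,795 × 100 = 52.7

Youth dependency ratio: 25.3
Old-age dependency ratio: 27.4
Total dependency ratio: 52.7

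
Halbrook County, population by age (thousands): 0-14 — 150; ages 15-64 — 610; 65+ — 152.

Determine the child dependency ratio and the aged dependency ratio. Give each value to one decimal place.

Youth dependency ratio = 150 / 610 × 100 = 24.6
Old-age dependency ratio = 152 / 610 × 100 = 24.9

Youth dependency ratio: 24.6
Old-age dependency ratio: 24.9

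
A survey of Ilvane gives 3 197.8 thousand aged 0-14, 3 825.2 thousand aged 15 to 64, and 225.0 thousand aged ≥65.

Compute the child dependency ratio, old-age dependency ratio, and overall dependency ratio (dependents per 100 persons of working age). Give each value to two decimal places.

Youth dependency ratio = 3 197.8 / 3 825.2 × 100 = 83.60
Old-age dependency ratio = 225.0 / 3 825.2 × 100 = 5.88
Total dependency ratio = (3 197.8 + 225.0) / 3 825.2 × 100 = 3 422.8 / 3 825.2 × 100 = 89.48

Youth dependency ratio: 83.60
Old-age dependency ratio: 5.88
Total dependency ratio: 89.48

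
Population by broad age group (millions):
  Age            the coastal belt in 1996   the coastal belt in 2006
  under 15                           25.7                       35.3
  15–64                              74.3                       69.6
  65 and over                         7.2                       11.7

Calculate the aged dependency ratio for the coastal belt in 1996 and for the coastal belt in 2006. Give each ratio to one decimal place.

the coastal belt in 1996: 7.2 / 74.3 × 100 = 9.7
the coastal belt in 2006: 11.7 / 69.6 × 100 = 16.8

the coastal belt in 1996: 9.7
the coastal belt in 2006: 16.8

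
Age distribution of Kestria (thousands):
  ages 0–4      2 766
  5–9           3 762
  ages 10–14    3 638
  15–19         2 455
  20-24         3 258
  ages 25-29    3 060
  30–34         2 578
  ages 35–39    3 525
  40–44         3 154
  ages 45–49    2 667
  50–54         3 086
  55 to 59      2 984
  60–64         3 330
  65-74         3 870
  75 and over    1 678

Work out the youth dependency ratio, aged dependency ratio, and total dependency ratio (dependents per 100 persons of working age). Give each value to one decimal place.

0–14: 2 766 + 3 762 + 3 638 = 10 166
15–64: 2 455 + 3 258 + 3 060 + 2 578 + 3 525 + 3 154 + 2 667 + 3 086 + 2 984 + 3 330 = 30 097
65+: 3 870 + 1 678 = 5 548
Youth dependency ratio = 10 166 / 30 097 × 100 = 33.8
Old-age dependency ratio = 5 548 / 30 097 × 100 = 18.4
Total dependency ratio = (10 166 + 5 548) / 30 097 × 100 = 15 714 / 30 097 × 100 = 52.2

Youth dependency ratio: 33.8
Old-age dependency ratio: 18.4
Total dependency ratio: 52.2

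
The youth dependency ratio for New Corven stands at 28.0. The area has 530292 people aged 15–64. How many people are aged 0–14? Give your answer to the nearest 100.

Youth dependency ratio = youth / working-age × 100
28.0 = Y / 530292 × 100
⇒ 148500

Aged 0–14: 148500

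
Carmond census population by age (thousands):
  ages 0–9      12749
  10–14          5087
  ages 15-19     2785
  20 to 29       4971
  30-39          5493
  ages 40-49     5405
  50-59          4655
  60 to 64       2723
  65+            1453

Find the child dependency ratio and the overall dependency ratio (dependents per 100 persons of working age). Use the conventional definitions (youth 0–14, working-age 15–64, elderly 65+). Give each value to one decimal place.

Youth dependency ratio: 68.5
Total dependency ratio: 74.1

0–14: 12749 + 5087 = 17836
15–64: 2785 + 4971 + 5493 + 5405 + 4655 + 2723 = 26032
65+: 1453
Youth dependency ratio = 17836 / 26032 × 100 = 68.5
Total dependency ratio = (17836 + 1453) / 26032 × 100 = 19289 / 26032 × 100 = 74.1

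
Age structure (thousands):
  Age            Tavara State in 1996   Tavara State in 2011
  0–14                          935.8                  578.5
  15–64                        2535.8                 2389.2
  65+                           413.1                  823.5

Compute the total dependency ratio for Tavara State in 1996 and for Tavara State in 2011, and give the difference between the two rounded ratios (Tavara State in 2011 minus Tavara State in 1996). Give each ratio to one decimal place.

Tavara State in 1996: (935.8 + 413.1) / 2535.8 × 100 = 1348.9 / 2535.8 × 100 = 53.2
Tavara State in 2011: (578.5 + 823.5) / 2389.2 × 100 = 1402.0 / 2389.2 × 100 = 58.7

Tavara State in 1996: 53.2
Tavara State in 2011: 58.7
Difference: +5.5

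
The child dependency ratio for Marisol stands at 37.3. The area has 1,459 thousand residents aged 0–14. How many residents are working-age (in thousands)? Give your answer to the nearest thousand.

Youth dependency ratio = youth / working-age × 100
37.3 = 1,459 / W × 100
⇒ 3,912

Working-age: 3,912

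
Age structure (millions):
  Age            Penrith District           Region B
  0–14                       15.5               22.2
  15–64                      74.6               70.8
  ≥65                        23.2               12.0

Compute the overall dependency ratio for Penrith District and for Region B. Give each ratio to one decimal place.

Penrith District: 51.9
Region B: 48.3

Penrith District: (15.5 + 23.2) / 74.6 × 100 = 38.7 / 74.6 × 100 = 51.9
Region B: (22.2 + 12.0) / 70.8 × 100 = 34.2 / 70.8 × 100 = 48.3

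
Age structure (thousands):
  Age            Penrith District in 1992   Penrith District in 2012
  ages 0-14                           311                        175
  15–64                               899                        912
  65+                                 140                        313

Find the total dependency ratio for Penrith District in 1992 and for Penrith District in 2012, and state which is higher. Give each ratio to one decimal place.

Penrith District in 1992: (311 + 140) / 899 × 100 = 451 / 899 × 100 = 50.2
Penrith District in 2012: (175 + 313) / 912 × 100 = 488 / 912 × 100 = 53.5

Penrith District in 1992: 50.2
Penrith District in 2012: 53.5
Higher: Penrith District in 2012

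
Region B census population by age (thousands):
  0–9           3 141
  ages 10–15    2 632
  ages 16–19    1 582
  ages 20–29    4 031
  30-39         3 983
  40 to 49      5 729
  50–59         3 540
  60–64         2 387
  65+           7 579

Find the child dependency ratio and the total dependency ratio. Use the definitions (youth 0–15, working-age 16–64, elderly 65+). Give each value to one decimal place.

0–15: 3 141 + 2 632 = 5 773
16–64: 1 582 + 4 031 + 3 983 + 5 729 + 3 540 + 2 387 = 21 252
65+: 7 579
Youth dependency ratio = 5 773 / 21 252 × 100 = 27.2
Total dependency ratio = (5 773 + 7 579) / 21 252 × 100 = 13 352 / 21 252 × 100 = 62.8

Youth dependency ratio: 27.2
Total dependency ratio: 62.8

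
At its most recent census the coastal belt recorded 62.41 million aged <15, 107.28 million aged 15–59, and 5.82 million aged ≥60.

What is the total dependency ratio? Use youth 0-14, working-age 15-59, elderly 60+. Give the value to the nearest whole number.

Total dependency ratio: 64

Total dependency ratio = (62.41 + 5.82) / 107.28 × 100 = 68.23 / 107.28 × 100 = 64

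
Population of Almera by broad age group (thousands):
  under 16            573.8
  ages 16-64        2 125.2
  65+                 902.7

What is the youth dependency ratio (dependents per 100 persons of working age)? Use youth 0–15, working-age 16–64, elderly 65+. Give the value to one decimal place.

Youth dependency ratio = 573.8 / 2 125.2 × 100 = 27.0

Youth dependency ratio: 27.0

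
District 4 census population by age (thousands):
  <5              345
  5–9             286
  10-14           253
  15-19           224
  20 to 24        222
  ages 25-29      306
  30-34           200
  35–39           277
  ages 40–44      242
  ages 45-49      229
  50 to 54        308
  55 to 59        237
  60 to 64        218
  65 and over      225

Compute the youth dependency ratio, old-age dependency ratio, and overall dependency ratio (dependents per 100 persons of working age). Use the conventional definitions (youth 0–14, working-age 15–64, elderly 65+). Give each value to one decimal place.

0–14: 345 + 286 + 253 = 884
15–64: 224 + 222 + 306 + 200 + 277 + 242 + 229 + 308 + 237 + 218 = 2463
65+: 225
Youth dependency ratio = 884 / 2463 × 100 = 35.9
Old-age dependency ratio = 225 / 2463 × 100 = 9.1
Total dependency ratio = (884 + 225) / 2463 × 100 = 1109 / 2463 × 100 = 45.0

Youth dependency ratio: 35.9
Old-age dependency ratio: 9.1
Total dependency ratio: 45.0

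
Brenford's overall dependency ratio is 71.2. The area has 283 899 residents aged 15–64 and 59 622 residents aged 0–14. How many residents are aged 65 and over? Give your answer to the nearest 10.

Aged 65 and over: 142 510

Total dependency ratio = (youth + elderly) / working-age × 100
71.2 = (59 622 + E) / 283 899 × 100
⇒ 142 510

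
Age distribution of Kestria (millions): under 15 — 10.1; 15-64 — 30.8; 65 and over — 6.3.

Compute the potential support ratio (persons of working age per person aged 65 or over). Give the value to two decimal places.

Potential support ratio: 4.89

Potential support ratio = 30.8 / 6.3 = 4.89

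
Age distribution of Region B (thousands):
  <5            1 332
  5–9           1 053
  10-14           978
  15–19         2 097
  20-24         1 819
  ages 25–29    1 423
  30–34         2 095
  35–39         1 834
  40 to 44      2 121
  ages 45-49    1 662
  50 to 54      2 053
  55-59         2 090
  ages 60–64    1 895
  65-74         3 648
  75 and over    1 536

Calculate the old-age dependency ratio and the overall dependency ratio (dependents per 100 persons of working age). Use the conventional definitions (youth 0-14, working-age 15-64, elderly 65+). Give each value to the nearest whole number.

Old-age dependency ratio: 27
Total dependency ratio: 45

0–14: 1 332 + 1 053 + 978 = 3 363
15–64: 2 097 + 1 819 + 1 423 + 2 095 + 1 834 + 2 121 + 1 662 + 2 053 + 2 090 + 1 895 = 19 089
65+: 3 648 + 1 536 = 5 184
Old-age dependency ratio = 5 184 / 19 089 × 100 = 27
Total dependency ratio = (3 363 + 5 184) / 19 089 × 100 = 8 547 / 19 089 × 100 = 45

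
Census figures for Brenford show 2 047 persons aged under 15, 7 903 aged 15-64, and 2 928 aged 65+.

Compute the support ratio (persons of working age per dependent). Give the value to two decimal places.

Support ratio: 1.59

Support ratio = 7 903 / (2 047 + 2 928) = 7 903 / 4 975 = 1.59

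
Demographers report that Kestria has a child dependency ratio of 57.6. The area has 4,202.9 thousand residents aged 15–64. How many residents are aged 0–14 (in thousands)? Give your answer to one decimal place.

Aged 0–14: 2,420.9

Youth dependency ratio = youth / working-age × 100
57.6 = Y / 4,202.9 × 100
⇒ 2,420.9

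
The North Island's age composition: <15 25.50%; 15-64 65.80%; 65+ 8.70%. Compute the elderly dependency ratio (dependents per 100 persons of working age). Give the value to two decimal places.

Old-age dependency ratio = 8.70 / 65.80 × 100 = 13.22

Old-age dependency ratio: 13.22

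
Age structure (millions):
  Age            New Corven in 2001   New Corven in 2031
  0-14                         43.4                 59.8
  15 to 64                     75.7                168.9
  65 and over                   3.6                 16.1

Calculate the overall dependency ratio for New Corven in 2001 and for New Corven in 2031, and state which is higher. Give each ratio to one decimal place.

New Corven in 2001: 62.1
New Corven in 2031: 44.9
Higher: New Corven in 2001

New Corven in 2001: (43.4 + 3.6) / 75.7 × 100 = 47.0 / 75.7 × 100 = 62.1
New Corven in 2031: (59.8 + 16.1) / 168.9 × 100 = 75.9 / 168.9 × 100 = 44.9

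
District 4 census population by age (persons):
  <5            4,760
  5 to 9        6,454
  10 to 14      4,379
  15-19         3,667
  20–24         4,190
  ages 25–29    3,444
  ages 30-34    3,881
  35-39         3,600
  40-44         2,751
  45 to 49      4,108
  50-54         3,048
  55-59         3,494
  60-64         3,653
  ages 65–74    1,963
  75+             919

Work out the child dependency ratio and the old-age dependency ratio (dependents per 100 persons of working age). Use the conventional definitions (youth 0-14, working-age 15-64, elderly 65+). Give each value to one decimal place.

0–14: 4,760 + 6,454 + 4,379 = 15,593
15–64: 3,667 + 4,190 + 3,444 + 3,881 + 3,600 + 2,751 + 4,108 + 3,048 + 3,494 + 3,653 = 35,836
65+: 1,963 + 919 = 2,882
Youth dependency ratio = 15,593 / 35,836 × 100 = 43.5
Old-age dependency ratio = 2,882 / 35,836 × 100 = 8.0

Youth dependency ratio: 43.5
Old-age dependency ratio: 8.0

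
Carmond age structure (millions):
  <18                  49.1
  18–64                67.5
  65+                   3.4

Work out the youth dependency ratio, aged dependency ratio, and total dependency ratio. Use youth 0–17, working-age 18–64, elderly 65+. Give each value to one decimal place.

Youth dependency ratio: 72.7
Old-age dependency ratio: 5.0
Total dependency ratio: 77.8

Youth dependency ratio = 49.1 / 67.5 × 100 = 72.7
Old-age dependency ratio = 3.4 / 67.5 × 100 = 5.0
Total dependency ratio = (49.1 + 3.4) / 67.5 × 100 = 52.5 / 67.5 × 100 = 77.8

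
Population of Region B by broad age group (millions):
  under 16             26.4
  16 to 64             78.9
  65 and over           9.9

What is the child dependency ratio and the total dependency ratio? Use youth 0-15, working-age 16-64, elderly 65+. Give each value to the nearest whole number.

Youth dependency ratio: 33
Total dependency ratio: 46

Youth dependency ratio = 26.4 / 78.9 × 100 = 33
Total dependency ratio = (26.4 + 9.9) / 78.9 × 100 = 36.3 / 78.9 × 100 = 46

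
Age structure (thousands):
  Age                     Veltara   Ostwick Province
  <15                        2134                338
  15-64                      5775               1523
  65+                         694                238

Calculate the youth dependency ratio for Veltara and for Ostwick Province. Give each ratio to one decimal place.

Veltara: 2134 / 5775 × 100 = 37.0
Ostwick Province: 338 / 1523 × 100 = 22.2

Veltara: 37.0
Ostwick Province: 22.2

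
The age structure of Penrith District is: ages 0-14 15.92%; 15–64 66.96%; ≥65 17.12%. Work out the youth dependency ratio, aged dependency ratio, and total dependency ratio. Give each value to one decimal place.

Youth dependency ratio = 15.92 / 66.96 × 100 = 23.8
Old-age dependency ratio = 17.12 / 66.96 × 100 = 25.6
Total dependency ratio = (15.92 + 17.12) / 66.96 × 100 = 33.04 / 66.96 × 100 = 49.3

Youth dependency ratio: 23.8
Old-age dependency ratio: 25.6
Total dependency ratio: 49.3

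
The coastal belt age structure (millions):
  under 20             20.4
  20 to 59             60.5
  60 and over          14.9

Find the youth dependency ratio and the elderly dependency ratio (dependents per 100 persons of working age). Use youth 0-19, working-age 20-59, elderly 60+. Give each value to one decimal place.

Youth dependency ratio = 20.4 / 60.5 × 100 = 33.7
Old-age dependency ratio = 14.9 / 60.5 × 100 = 24.6

Youth dependency ratio: 33.7
Old-age dependency ratio: 24.6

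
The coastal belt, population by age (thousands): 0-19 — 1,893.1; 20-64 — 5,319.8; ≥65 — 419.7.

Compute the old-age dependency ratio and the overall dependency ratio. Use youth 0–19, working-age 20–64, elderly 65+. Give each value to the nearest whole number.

Old-age dependency ratio: 8
Total dependency ratio: 43

Old-age dependency ratio = 419.7 / 5,319.8 × 100 = 8
Total dependency ratio = (1,893.1 + 419.7) / 5,319.8 × 100 = 2,312.8 / 5,319.8 × 100 = 43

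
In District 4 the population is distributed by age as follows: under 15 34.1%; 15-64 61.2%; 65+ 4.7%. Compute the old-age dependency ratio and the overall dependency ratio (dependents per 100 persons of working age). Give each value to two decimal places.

Old-age dependency ratio = 4.7 / 61.2 × 100 = 7.68
Total dependency ratio = (34.1 + 4.7) / 61.2 × 100 = 38.8 / 61.2 × 100 = 63.40

Old-age dependency ratio: 7.68
Total dependency ratio: 63.40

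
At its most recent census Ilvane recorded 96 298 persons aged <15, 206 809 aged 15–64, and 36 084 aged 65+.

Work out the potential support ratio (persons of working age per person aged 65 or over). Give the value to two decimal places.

Potential support ratio = 206 809 / 36 084 = 5.73

Potential support ratio: 5.73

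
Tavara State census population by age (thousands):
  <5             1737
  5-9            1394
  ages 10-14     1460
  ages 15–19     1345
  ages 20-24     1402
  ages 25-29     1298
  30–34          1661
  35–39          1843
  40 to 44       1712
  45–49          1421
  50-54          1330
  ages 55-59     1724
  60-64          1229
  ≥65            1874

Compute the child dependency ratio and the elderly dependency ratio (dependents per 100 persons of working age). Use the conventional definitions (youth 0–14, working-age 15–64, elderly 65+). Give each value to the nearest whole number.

0–14: 1737 + 1394 + 1460 = 4591
15–64: 1345 + 1402 + 1298 + 1661 + 1843 + 1712 + 1421 + 1330 + 1724 + 1229 = 14965
65+: 1874
Youth dependency ratio = 4591 / 14965 × 100 = 31
Old-age dependency ratio = 1874 / 14965 × 100 = 13

Youth dependency ratio: 31
Old-age dependency ratio: 13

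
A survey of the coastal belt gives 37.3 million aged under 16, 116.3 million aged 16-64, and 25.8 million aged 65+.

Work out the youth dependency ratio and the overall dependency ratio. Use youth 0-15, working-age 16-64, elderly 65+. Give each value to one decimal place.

Youth dependency ratio: 32.1
Total dependency ratio: 54.3

Youth dependency ratio = 37.3 / 116.3 × 100 = 32.1
Total dependency ratio = (37.3 + 25.8) / 116.3 × 100 = 63.1 / 116.3 × 100 = 54.3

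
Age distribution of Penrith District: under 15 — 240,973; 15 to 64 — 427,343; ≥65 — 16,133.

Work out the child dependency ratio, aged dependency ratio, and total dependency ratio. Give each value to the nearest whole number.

Youth dependency ratio = 240,973 / 427,343 × 100 = 56
Old-age dependency ratio = 16,133 / 427,343 × 100 = 4
Total dependency ratio = (240,973 + 16,133) / 427,343 × 100 = 257,106 / 427,343 × 100 = 60

Youth dependency ratio: 56
Old-age dependency ratio: 4
Total dependency ratio: 60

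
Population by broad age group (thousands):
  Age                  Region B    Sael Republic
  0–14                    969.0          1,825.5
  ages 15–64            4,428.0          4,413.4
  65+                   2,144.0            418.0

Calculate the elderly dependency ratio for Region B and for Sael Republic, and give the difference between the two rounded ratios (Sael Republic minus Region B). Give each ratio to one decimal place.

Region B: 48.4
Sael Republic: 9.5
Difference: -38.9

Region B: 2,144.0 / 4,428.0 × 100 = 48.4
Sael Republic: 418.0 / 4,413.4 × 100 = 9.5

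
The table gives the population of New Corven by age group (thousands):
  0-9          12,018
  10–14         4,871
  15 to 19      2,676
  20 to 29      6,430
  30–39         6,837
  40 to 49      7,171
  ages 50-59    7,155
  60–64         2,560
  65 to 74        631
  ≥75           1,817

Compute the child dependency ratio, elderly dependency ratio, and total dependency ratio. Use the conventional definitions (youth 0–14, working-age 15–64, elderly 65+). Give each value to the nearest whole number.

0–14: 12,018 + 4,871 = 16,889
15–64: 2,676 + 6,430 + 6,837 + 7,171 + 7,155 + 2,560 = 32,829
65+: 631 + 1,817 = 2,448
Youth dependency ratio = 16,889 / 32,829 × 100 = 51
Old-age dependency ratio = 2,448 / 32,829 × 100 = 7
Total dependency ratio = (16,889 + 2,448) / 32,829 × 100 = 19,337 / 32,829 × 100 = 59

Youth dependency ratio: 51
Old-age dependency ratio: 7
Total dependency ratio: 59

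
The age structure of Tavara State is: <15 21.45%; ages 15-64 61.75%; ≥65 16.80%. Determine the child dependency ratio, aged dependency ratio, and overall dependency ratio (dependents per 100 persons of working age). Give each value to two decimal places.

Youth dependency ratio: 34.74
Old-age dependency ratio: 27.21
Total dependency ratio: 61.94

Youth dependency ratio = 21.45 / 61.75 × 100 = 34.74
Old-age dependency ratio = 16.80 / 61.75 × 100 = 27.21
Total dependency ratio = (21.45 + 16.80) / 61.75 × 100 = 38.25 / 61.75 × 100 = 61.94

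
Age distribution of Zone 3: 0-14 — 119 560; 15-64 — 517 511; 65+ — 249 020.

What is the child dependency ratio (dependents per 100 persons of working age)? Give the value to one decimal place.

Youth dependency ratio: 23.1

Youth dependency ratio = 119 560 / 517 511 × 100 = 23.1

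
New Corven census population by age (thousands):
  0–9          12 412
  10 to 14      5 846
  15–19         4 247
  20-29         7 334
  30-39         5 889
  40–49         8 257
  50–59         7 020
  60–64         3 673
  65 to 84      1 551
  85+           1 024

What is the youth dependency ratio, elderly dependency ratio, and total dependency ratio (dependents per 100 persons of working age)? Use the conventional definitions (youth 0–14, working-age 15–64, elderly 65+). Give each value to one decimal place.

Youth dependency ratio: 50.1
Old-age dependency ratio: 7.1
Total dependency ratio: 57.2

0–14: 12 412 + 5 846 = 18 258
15–64: 4 247 + 7 334 + 5 889 + 8 257 + 7 020 + 3 673 = 36 420
65+: 1 551 + 1 024 = 2 575
Youth dependency ratio = 18 258 / 36 420 × 100 = 50.1
Old-age dependency ratio = 2 575 / 36 420 × 100 = 7.1
Total dependency ratio = (18 258 + 2 575) / 36 420 × 100 = 20 833 / 36 420 × 100 = 57.2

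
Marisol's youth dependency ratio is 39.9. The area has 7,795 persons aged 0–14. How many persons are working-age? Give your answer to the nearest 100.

Youth dependency ratio = youth / working-age × 100
39.9 = 7,795 / W × 100
⇒ 19,500

Working-age: 19,500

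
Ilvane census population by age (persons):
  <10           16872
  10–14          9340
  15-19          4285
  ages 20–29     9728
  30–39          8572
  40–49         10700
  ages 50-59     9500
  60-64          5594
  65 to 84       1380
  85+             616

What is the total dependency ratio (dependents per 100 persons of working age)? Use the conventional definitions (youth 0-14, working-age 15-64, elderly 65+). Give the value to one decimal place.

Total dependency ratio: 58.3

0–14: 16872 + 9340 = 26212
15–64: 4285 + 9728 + 8572 + 10700 + 9500 + 5594 = 48379
65+: 1380 + 616 = 1996
Total dependency ratio = (26212 + 1996) / 48379 × 100 = 28208 / 48379 × 100 = 58.3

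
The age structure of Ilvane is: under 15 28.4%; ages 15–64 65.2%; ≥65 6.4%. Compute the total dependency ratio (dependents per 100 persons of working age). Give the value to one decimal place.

Total dependency ratio: 53.4

Total dependency ratio = (28.4 + 6.4) / 65.2 × 100 = 34.8 / 65.2 × 100 = 53.4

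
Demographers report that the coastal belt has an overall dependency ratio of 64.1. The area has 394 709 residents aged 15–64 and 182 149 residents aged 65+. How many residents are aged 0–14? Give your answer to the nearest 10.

Total dependency ratio = (youth + elderly) / working-age × 100
64.1 = (Y + 182 149) / 394 709 × 100
⇒ 70 860

Aged 0–14: 70 860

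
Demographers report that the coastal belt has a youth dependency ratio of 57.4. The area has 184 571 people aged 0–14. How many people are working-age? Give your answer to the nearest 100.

Youth dependency ratio = youth / working-age × 100
57.4 = 184 571 / W × 100
⇒ 321 600

Working-age: 321 600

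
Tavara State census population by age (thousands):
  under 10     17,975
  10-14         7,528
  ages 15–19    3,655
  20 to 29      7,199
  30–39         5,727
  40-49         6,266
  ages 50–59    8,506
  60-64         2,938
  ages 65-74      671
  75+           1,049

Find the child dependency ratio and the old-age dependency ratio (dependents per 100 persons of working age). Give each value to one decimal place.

Youth dependency ratio: 74.4
Old-age dependency ratio: 5.0

0–14: 17,975 + 7,528 = 25,503
15–64: 3,655 + 7,199 + 5,727 + 6,266 + 8,506 + 2,938 = 34,291
65+: 671 + 1,049 = 1,720
Youth dependency ratio = 25,503 / 34,291 × 100 = 74.4
Old-age dependency ratio = 1,720 / 34,291 × 100 = 5.0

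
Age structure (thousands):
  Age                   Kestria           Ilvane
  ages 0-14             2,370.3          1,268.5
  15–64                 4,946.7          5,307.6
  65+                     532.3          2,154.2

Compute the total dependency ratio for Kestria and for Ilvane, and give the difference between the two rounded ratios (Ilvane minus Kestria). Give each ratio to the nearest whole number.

Kestria: (2,370.3 + 532.3) / 4,946.7 × 100 = 2,902.6 / 4,946.7 × 100 = 59
Ilvane: (1,268.5 + 2,154.2) / 5,307.6 × 100 = 3,422.7 / 5,307.6 × 100 = 64

Kestria: 59
Ilvane: 64
Difference: +5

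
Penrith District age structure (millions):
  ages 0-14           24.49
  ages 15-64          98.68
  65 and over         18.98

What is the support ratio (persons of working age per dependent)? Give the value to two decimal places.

Support ratio = 98.68 / (24.49 + 18.98) = 98.68 / 43.47 = 2.27

Support ratio: 2.27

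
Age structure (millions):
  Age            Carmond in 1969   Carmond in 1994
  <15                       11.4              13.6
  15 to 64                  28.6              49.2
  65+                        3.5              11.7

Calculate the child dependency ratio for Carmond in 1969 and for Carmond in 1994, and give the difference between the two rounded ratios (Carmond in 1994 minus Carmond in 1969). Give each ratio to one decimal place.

Carmond in 1969: 11.4 / 28.6 × 100 = 39.9
Carmond in 1994: 13.6 / 49.2 × 100 = 27.6

Carmond in 1969: 39.9
Carmond in 1994: 27.6
Difference: -12.3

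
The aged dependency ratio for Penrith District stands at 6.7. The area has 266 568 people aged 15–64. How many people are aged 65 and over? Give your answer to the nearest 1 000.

Aged 65 and over: 18 000

Old-age dependency ratio = elderly / working-age × 100
6.7 = E / 266 568 × 100
⇒ 18 000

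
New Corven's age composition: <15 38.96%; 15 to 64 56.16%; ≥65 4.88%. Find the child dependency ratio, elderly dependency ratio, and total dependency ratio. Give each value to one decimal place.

Youth dependency ratio = 38.96 / 56.16 × 100 = 69.4
Old-age dependency ratio = 4.88 / 56.16 × 100 = 8.7
Total dependency ratio = (38.96 + 4.88) / 56.16 × 100 = 43.84 / 56.16 × 100 = 78.1

Youth dependency ratio: 69.4
Old-age dependency ratio: 8.7
Total dependency ratio: 78.1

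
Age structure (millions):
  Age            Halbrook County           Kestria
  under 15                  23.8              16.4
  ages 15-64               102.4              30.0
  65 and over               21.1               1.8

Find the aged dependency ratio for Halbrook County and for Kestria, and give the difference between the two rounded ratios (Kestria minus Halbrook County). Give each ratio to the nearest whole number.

Halbrook County: 21.1 / 102.4 × 100 = 21
Kestria: 1.8 / 30.0 × 100 = 6

Halbrook County: 21
Kestria: 6
Difference: -15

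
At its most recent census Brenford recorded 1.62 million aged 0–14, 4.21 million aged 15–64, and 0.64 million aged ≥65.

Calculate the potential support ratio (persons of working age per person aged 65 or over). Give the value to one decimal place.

Potential support ratio: 6.6

Potential support ratio = 4.21 / 0.64 = 6.6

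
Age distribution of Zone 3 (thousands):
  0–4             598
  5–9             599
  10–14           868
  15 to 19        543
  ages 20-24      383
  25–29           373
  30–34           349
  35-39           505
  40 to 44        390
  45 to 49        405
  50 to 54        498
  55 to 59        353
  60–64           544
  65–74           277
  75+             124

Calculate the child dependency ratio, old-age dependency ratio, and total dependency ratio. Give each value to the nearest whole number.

0–14: 598 + 599 + 868 = 2 065
15–64: 543 + 383 + 373 + 349 + 505 + 390 + 405 + 498 + 353 + 544 = 4 343
65+: 277 + 124 = 401
Youth dependency ratio = 2 065 / 4 343 × 100 = 48
Old-age dependency ratio = 401 / 4 343 × 100 = 9
Total dependency ratio = (2 065 + 401) / 4 343 × 100 = 2 466 / 4 343 × 100 = 57

Youth dependency ratio: 48
Old-age dependency ratio: 9
Total dependency ratio: 57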